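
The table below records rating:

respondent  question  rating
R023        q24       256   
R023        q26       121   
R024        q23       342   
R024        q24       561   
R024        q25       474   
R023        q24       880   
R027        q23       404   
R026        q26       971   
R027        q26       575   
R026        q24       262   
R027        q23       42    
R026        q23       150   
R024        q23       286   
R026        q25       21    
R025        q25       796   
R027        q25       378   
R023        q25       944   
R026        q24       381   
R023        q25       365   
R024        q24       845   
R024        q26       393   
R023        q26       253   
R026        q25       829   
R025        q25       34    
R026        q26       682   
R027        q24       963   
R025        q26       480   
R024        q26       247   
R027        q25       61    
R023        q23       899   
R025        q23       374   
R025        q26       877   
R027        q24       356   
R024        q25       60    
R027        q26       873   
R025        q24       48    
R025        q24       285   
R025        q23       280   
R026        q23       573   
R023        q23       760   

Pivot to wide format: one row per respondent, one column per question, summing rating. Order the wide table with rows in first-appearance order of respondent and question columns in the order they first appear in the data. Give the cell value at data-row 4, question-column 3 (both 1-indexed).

With rows in first-appearance order of respondent, row 4 is respondent=R026. question columns in first-appearance order: q24, q26, q23, q25; column 3 is q23.
Long rows with respondent=R026, question=q23: 150 + 573 = 723.

723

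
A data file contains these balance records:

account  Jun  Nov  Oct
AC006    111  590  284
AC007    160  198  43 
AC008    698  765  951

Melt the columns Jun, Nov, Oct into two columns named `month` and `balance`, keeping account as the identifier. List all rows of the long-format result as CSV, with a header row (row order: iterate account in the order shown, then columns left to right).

Each (account, column) pair becomes one row: 3 × 3 = 9 rows.
For example, (AC006, Jun) → balance=111.

account,month,balance
AC006,Jun,111
AC006,Nov,590
AC006,Oct,284
AC007,Jun,160
AC007,Nov,198
AC007,Oct,43
AC008,Jun,698
AC008,Nov,765
AC008,Oct,951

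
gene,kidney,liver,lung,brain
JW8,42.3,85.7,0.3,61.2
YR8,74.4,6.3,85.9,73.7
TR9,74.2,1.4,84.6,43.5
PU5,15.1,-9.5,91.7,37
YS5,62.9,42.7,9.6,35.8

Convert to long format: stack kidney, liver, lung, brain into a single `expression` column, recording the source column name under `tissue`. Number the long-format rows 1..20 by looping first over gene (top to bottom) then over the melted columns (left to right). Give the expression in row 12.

43.5

20 rows total (5 × 4). Row 12: index ⌊(12-1)/4⌋ = 2 into gene → TR9; (12-1) mod 4 = 3 into the melted columns → brain.
So row 12 is (TR9, brain, 43.5); expression = 43.5.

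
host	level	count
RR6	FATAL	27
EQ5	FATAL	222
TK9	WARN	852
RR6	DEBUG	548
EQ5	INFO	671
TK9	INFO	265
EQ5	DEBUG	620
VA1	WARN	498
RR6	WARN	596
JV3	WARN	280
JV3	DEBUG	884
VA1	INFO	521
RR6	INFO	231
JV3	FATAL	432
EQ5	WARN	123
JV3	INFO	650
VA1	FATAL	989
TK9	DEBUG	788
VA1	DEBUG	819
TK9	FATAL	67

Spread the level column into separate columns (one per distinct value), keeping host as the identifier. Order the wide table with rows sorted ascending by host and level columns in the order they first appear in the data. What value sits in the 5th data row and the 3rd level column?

With rows sorted ascending by host, row 5 is host=VA1. level columns in first-appearance order: FATAL, WARN, DEBUG, INFO; column 3 is DEBUG.
Long rows with host=VA1, level=DEBUG: count = 819.

819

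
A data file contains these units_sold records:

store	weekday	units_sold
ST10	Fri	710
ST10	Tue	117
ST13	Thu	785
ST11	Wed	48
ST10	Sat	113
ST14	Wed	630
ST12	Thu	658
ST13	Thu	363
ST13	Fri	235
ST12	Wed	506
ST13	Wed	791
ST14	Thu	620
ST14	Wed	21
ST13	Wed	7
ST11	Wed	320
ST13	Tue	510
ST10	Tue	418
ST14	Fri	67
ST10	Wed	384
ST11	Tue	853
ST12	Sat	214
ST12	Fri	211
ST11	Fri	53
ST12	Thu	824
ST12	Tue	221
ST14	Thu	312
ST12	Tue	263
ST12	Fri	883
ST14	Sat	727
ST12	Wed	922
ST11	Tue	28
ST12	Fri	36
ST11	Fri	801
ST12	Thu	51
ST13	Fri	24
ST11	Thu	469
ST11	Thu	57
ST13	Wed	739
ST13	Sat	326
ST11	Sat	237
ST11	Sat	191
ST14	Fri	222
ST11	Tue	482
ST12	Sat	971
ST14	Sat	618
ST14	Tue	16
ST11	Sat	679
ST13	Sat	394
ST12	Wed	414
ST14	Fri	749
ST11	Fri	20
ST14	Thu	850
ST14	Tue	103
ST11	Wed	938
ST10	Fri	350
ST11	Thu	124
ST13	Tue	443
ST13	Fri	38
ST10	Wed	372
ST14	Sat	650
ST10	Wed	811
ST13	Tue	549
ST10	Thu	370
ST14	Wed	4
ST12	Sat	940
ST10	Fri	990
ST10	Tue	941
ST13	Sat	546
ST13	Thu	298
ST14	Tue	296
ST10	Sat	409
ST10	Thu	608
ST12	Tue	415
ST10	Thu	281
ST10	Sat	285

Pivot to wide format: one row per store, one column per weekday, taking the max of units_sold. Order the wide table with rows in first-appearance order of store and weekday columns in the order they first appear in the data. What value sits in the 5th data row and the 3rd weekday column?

824

With rows in first-appearance order of store, row 5 is store=ST12. weekday columns in first-appearance order: Fri, Tue, Thu, Wed, Sat; column 3 is Thu.
Long rows with store=ST12, weekday=Thu: max(658, 824, 51) = 824.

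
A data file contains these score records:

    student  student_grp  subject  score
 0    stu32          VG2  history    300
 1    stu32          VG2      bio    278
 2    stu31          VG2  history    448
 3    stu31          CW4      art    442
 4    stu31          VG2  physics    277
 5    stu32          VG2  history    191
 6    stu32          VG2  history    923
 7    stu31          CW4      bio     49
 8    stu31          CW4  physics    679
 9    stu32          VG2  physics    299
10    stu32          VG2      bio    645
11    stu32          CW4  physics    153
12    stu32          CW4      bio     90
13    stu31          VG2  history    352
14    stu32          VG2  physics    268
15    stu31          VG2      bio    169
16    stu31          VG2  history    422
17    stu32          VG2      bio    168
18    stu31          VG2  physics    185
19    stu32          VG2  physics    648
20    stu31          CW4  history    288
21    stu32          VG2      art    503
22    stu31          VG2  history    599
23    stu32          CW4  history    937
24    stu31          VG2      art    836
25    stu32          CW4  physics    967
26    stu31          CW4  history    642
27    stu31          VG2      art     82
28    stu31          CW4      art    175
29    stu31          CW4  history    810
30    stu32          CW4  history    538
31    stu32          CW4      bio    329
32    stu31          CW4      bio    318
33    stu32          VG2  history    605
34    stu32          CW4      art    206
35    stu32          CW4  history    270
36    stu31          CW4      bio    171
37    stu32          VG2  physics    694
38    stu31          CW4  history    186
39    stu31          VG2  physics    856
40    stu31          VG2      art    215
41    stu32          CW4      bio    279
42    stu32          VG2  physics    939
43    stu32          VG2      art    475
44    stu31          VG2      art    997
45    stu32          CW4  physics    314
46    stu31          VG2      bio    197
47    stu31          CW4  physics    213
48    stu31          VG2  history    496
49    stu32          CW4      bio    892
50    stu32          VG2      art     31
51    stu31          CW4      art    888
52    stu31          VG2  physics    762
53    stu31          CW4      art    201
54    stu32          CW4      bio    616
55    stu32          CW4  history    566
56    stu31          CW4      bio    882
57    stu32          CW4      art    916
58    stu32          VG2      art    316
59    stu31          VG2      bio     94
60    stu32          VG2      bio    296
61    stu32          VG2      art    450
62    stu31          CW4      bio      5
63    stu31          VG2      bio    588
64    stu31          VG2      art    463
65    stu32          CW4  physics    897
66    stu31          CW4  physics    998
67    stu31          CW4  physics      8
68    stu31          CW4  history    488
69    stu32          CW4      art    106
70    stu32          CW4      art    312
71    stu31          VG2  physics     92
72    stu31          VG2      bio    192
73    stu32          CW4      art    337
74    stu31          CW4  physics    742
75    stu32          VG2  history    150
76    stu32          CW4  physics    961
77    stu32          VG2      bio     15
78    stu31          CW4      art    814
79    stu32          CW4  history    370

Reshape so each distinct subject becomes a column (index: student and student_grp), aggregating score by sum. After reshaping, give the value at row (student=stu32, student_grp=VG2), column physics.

Rows with student=stu32, student_grp=VG2 and subject=physics: score values are 299, 268, 648, 694, 939.
299 + 268 + 648 + 694 + 939 = 2848.

2848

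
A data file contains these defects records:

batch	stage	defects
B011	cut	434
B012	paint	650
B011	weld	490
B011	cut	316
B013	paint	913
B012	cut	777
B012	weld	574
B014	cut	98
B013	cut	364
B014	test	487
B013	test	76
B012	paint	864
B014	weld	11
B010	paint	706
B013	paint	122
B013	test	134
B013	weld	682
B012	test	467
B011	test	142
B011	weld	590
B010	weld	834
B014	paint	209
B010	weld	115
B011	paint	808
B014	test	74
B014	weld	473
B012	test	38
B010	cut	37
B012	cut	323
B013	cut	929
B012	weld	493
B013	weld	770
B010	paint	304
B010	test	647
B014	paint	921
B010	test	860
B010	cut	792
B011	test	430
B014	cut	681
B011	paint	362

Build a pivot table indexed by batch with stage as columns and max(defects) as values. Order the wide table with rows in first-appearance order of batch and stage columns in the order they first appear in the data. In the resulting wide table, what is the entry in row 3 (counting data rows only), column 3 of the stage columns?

770

With rows in first-appearance order of batch, row 3 is batch=B013. stage columns in first-appearance order: cut, paint, weld, test; column 3 is weld.
Long rows with batch=B013, stage=weld: max(682, 770) = 770.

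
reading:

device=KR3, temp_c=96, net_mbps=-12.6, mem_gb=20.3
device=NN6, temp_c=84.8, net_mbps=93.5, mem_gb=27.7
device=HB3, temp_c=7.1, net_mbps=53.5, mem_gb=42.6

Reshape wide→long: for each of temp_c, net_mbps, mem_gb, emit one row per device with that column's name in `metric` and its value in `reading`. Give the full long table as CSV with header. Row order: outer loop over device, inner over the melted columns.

device,metric,reading
KR3,temp_c,96
KR3,net_mbps,-12.6
KR3,mem_gb,20.3
NN6,temp_c,84.8
NN6,net_mbps,93.5
NN6,mem_gb,27.7
HB3,temp_c,7.1
HB3,net_mbps,53.5
HB3,mem_gb,42.6

Each (device, column) pair becomes one row: 3 × 3 = 9 rows.
For example, (KR3, temp_c) → reading=96.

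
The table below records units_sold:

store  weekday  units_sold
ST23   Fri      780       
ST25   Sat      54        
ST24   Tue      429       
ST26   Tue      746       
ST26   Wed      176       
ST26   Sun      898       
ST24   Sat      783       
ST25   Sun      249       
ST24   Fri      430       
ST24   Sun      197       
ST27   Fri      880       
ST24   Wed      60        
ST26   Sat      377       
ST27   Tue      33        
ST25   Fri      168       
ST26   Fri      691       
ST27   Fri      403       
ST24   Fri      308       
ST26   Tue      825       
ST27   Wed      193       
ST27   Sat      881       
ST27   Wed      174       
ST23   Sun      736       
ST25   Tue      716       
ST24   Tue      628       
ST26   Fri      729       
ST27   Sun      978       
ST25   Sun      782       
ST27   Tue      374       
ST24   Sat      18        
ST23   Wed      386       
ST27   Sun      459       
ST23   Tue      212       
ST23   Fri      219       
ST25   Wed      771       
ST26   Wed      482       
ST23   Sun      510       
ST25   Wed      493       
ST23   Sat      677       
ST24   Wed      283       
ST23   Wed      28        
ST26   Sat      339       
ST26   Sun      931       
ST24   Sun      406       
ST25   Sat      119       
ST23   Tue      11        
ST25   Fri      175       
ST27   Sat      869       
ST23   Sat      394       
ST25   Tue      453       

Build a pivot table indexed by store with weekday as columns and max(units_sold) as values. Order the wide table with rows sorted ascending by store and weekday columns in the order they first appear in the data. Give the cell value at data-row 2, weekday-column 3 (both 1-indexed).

With rows sorted ascending by store, row 2 is store=ST24. weekday columns in first-appearance order: Fri, Sat, Tue, Wed, Sun; column 3 is Tue.
Long rows with store=ST24, weekday=Tue: max(429, 628) = 628.

628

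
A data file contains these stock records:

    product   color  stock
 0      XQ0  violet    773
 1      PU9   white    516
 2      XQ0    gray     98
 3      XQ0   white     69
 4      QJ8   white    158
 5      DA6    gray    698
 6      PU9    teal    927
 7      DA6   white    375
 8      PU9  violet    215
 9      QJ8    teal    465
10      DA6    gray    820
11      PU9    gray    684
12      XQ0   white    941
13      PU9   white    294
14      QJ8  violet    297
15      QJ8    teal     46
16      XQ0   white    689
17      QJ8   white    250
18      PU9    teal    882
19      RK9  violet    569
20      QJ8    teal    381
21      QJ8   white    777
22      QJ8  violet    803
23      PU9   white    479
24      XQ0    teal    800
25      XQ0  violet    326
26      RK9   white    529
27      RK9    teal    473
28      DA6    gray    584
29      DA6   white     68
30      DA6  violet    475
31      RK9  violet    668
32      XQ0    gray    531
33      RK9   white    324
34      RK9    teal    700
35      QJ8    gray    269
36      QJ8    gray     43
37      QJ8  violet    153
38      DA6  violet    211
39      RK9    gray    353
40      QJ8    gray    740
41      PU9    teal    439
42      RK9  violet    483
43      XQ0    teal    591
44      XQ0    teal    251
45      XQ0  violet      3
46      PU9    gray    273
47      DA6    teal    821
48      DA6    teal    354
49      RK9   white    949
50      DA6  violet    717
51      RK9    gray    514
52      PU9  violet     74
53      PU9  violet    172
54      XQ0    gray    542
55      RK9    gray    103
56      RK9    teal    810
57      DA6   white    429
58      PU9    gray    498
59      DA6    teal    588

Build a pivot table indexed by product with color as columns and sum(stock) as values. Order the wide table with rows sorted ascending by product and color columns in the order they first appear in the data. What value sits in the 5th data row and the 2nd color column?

1699

With rows sorted ascending by product, row 5 is product=XQ0. color columns in first-appearance order: violet, white, gray, teal; column 2 is white.
Long rows with product=XQ0, color=white: 69 + 941 + 689 = 1699.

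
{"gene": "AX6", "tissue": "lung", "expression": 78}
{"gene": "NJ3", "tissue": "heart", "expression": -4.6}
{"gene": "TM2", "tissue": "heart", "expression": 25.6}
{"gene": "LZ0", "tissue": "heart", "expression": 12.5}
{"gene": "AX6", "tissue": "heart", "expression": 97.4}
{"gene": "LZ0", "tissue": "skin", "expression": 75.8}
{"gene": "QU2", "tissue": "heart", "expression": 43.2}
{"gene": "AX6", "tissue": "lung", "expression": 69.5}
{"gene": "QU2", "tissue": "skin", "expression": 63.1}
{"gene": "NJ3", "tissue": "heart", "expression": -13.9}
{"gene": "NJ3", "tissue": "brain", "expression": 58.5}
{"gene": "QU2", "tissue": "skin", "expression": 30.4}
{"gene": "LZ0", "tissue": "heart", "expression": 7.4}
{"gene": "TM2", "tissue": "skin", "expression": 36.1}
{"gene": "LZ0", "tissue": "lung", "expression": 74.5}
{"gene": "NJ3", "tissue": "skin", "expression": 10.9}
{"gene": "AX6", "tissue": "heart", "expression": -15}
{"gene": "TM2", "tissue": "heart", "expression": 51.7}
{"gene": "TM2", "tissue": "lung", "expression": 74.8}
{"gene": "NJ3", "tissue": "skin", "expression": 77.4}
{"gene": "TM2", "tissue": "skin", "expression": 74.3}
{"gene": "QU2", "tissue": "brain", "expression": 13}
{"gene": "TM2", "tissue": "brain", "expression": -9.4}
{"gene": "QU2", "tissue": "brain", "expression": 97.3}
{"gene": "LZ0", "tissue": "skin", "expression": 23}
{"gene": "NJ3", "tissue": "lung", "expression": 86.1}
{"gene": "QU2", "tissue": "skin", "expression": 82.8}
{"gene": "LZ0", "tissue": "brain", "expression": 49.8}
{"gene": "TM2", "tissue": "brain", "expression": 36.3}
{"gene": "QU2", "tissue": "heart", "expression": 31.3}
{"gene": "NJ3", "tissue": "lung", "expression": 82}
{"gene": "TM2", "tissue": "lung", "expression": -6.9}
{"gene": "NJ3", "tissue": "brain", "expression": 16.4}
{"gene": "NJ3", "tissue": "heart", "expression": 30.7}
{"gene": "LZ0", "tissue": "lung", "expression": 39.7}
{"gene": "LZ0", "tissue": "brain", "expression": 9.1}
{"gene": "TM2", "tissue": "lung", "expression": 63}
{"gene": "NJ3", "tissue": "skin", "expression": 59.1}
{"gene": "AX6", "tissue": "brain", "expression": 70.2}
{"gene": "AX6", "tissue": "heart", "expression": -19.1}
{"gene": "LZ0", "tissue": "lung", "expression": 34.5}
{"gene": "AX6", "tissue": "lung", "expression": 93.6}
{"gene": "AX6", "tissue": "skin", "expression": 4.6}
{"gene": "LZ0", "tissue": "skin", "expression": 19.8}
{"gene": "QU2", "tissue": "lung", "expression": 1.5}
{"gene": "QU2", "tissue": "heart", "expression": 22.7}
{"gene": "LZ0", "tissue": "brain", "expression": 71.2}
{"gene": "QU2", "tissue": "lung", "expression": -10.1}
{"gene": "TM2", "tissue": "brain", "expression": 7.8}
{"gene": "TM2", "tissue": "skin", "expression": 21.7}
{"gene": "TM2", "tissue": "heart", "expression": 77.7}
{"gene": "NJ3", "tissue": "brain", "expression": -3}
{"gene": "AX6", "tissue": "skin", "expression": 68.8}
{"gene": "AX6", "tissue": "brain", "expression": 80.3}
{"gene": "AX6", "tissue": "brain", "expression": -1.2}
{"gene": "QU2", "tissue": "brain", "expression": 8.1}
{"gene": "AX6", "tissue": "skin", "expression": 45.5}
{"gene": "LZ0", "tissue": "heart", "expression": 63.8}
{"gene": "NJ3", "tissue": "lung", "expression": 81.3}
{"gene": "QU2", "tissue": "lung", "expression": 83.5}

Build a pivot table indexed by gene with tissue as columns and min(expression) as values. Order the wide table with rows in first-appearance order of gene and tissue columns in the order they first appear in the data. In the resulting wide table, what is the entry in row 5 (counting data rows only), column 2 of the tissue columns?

With rows in first-appearance order of gene, row 5 is gene=QU2. tissue columns in first-appearance order: lung, heart, skin, brain; column 2 is heart.
Long rows with gene=QU2, tissue=heart: min(43.2, 31.3, 22.7) = 22.7.

22.7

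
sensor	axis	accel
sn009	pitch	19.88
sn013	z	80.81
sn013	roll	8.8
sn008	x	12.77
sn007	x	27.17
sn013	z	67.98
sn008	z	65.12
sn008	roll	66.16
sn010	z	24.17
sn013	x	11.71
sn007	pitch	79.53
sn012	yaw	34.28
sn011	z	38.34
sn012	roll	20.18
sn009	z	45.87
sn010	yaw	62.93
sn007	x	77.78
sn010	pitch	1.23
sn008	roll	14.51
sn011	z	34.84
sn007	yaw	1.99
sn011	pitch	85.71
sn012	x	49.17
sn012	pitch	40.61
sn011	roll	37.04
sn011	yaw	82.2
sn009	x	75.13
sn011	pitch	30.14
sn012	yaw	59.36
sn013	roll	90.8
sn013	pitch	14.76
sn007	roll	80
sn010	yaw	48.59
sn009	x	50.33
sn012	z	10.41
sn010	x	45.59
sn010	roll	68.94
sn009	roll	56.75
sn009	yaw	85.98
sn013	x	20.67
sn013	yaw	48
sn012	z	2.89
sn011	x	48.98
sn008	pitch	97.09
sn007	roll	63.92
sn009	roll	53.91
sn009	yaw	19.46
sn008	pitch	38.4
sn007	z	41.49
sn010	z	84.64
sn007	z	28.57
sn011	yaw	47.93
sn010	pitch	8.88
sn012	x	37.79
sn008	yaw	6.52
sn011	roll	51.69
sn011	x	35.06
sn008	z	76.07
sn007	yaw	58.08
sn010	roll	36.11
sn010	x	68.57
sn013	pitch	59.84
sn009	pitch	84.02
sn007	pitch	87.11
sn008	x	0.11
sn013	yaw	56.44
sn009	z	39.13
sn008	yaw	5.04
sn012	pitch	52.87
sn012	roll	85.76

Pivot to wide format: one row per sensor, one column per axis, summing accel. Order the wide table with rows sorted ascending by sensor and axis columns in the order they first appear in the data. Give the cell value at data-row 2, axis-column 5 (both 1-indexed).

With rows sorted ascending by sensor, row 2 is sensor=sn008. axis columns in first-appearance order: pitch, z, roll, x, yaw; column 5 is yaw.
Long rows with sensor=sn008, axis=yaw: 6.52 + 5.04 = 11.56.

11.56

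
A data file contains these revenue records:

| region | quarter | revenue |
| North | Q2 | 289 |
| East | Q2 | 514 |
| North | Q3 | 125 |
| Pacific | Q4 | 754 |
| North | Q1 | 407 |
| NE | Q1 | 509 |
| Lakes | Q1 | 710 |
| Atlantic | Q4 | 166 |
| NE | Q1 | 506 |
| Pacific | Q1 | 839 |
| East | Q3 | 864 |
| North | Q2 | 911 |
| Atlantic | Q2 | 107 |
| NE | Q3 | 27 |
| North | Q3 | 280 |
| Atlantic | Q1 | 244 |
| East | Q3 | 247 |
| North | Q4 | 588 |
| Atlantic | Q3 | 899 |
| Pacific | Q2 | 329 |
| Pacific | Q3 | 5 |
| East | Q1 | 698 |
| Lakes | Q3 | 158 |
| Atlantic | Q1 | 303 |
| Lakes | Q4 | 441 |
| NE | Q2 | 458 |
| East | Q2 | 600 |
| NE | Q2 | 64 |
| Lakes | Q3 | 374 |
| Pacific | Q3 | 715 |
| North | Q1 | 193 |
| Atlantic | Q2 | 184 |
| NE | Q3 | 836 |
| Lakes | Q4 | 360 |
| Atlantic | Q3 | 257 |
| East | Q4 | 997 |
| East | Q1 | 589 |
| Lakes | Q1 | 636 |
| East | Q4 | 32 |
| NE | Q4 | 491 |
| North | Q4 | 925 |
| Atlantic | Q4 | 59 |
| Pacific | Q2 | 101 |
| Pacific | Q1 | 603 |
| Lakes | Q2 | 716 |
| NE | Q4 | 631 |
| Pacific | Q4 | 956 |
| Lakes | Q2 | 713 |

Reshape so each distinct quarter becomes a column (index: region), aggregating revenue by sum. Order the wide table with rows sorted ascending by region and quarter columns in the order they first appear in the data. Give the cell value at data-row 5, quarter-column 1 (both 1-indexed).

With rows sorted ascending by region, row 5 is region=North. quarter columns in first-appearance order: Q2, Q3, Q4, Q1; column 1 is Q2.
Long rows with region=North, quarter=Q2: 289 + 911 = 1200.

1200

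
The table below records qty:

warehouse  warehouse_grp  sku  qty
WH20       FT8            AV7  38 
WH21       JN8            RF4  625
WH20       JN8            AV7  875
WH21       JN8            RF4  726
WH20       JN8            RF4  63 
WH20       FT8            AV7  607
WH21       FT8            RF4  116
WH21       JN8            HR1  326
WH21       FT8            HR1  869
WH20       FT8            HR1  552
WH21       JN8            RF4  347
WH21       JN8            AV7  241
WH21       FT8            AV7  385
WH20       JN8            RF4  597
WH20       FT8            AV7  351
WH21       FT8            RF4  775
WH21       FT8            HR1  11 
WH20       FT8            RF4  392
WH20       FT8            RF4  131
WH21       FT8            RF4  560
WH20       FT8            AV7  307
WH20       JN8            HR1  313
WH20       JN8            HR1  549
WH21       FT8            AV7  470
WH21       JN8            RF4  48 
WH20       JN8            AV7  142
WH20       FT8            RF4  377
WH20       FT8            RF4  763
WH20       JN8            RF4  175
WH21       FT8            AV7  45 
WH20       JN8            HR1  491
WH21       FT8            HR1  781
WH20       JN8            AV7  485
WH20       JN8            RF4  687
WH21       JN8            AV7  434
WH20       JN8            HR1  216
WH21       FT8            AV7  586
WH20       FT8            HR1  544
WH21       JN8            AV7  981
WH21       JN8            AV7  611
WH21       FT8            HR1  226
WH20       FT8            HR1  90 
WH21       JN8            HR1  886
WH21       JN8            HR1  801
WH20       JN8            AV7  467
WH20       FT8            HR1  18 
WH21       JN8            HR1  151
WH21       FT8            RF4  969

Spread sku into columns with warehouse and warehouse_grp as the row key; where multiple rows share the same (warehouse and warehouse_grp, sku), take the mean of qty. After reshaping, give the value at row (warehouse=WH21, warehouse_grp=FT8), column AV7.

371.50

Rows with warehouse=WH21, warehouse_grp=FT8 and sku=AV7: qty values are 385, 470, 45, 586.
(385 + 470 + 45 + 586) / 4 = 371.50.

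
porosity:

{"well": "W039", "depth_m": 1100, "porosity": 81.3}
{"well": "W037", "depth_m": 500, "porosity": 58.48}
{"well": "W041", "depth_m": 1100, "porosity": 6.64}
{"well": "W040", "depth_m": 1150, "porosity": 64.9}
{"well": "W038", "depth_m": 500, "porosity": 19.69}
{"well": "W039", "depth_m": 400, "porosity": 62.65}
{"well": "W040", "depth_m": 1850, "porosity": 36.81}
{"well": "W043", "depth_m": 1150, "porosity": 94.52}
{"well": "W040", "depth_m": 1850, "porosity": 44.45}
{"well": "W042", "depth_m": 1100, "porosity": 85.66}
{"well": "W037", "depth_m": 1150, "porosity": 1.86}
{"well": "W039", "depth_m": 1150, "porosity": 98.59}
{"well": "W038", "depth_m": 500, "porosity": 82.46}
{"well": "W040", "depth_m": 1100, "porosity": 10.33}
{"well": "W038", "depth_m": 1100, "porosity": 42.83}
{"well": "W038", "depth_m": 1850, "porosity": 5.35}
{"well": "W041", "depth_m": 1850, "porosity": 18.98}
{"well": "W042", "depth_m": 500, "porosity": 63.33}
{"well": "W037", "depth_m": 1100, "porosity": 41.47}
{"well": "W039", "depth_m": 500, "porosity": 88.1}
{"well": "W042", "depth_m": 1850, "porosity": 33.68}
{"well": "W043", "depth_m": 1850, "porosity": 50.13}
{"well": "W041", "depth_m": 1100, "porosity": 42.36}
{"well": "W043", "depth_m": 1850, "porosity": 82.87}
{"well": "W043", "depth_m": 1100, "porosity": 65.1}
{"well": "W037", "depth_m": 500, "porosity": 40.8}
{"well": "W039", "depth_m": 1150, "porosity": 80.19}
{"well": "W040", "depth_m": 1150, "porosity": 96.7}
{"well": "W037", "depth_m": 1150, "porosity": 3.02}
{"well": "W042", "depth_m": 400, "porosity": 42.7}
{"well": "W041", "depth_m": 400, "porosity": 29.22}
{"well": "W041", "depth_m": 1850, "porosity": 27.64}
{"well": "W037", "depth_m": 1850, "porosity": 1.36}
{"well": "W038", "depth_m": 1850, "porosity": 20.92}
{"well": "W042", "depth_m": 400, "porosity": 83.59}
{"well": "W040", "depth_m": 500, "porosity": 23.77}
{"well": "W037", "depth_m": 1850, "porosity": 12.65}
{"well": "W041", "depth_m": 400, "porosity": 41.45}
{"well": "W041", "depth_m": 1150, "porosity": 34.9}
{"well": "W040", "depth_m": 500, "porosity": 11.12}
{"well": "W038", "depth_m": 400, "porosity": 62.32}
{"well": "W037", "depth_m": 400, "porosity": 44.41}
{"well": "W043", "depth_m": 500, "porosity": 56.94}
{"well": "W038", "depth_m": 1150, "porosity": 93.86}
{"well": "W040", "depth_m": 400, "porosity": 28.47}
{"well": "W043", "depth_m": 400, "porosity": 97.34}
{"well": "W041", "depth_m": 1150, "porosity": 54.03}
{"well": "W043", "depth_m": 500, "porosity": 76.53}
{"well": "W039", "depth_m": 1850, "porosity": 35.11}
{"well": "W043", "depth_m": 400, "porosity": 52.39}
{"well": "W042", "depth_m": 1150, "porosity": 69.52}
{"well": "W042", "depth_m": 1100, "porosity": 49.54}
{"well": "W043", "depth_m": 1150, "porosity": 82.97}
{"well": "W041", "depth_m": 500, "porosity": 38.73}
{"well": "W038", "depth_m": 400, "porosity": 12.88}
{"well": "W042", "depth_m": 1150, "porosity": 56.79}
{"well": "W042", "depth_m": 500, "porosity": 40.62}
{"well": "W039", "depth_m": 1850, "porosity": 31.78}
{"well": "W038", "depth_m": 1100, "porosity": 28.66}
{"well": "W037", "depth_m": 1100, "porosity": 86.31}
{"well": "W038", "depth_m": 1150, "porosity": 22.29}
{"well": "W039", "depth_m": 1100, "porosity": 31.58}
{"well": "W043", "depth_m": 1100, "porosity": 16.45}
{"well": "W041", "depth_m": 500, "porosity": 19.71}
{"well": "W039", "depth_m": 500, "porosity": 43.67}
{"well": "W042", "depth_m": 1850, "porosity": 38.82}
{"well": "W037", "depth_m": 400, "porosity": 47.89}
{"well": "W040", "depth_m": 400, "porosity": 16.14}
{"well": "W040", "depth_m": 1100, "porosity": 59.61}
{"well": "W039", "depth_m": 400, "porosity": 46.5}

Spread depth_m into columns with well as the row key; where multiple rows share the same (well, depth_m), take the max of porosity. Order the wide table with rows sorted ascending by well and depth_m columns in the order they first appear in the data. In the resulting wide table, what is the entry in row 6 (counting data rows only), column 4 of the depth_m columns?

With rows sorted ascending by well, row 6 is well=W042. depth_m columns in first-appearance order: 1100, 500, 1150, 400, 1850; column 4 is 400.
Long rows with well=W042, depth_m=400: max(42.7, 83.59) = 83.59.

83.59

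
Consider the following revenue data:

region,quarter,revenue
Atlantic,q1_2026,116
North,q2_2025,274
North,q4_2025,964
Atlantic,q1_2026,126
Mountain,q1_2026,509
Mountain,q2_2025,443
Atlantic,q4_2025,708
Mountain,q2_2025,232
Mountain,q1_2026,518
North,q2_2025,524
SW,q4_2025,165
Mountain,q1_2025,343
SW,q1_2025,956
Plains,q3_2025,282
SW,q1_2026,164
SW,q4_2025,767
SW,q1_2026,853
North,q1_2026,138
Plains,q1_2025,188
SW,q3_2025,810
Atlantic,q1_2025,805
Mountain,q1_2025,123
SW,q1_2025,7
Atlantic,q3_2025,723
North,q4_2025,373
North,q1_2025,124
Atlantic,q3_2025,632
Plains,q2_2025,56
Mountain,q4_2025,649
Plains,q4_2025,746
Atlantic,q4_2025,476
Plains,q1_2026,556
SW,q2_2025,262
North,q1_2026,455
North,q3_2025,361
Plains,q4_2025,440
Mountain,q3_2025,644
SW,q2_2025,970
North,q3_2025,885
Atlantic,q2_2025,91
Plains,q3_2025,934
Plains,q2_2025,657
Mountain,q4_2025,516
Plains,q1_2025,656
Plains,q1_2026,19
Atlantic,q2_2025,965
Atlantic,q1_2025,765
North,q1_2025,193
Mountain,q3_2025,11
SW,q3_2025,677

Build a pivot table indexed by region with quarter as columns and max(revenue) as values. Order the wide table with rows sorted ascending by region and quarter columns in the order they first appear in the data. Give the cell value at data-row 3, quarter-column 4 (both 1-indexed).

193

With rows sorted ascending by region, row 3 is region=North. quarter columns in first-appearance order: q1_2026, q2_2025, q4_2025, q1_2025, q3_2025; column 4 is q1_2025.
Long rows with region=North, quarter=q1_2025: max(124, 193) = 193.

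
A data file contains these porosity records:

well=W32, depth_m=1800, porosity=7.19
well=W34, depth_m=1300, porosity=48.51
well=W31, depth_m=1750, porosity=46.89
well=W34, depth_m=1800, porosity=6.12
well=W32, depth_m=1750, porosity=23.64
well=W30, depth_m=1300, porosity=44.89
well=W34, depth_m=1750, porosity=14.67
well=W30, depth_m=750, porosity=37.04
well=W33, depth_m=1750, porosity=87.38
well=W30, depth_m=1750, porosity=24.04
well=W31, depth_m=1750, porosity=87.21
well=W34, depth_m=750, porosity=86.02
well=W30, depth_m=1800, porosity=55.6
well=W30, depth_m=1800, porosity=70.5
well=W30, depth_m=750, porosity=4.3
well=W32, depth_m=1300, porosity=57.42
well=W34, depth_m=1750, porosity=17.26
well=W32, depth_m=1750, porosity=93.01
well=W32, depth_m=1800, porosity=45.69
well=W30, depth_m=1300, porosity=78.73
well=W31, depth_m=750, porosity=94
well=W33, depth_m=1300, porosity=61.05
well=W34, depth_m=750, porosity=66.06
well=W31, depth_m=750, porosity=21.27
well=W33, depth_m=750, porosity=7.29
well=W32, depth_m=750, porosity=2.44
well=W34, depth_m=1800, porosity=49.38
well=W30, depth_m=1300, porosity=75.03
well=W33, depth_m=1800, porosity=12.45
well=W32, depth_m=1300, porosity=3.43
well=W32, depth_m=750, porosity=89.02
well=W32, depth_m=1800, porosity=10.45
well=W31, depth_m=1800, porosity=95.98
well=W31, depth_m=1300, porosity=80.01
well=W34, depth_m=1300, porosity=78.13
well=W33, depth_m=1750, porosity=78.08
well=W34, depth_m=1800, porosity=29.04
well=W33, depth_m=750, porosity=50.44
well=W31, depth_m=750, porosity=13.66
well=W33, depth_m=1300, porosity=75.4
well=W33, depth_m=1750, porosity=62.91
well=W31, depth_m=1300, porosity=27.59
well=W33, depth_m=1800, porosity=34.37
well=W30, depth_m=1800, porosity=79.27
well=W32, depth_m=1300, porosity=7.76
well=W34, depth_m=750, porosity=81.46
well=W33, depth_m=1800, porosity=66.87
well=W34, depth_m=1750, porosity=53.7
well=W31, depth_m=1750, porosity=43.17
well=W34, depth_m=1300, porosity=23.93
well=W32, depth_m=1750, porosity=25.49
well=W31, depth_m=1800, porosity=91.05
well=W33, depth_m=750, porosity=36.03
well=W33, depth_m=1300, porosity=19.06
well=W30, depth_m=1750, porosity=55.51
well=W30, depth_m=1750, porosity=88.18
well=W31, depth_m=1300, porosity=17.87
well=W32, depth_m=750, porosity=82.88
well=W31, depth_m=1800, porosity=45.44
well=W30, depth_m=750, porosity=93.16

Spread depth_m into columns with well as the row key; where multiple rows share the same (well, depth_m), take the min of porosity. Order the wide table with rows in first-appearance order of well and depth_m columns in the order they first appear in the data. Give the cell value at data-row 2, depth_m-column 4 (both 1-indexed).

With rows in first-appearance order of well, row 2 is well=W34. depth_m columns in first-appearance order: 1800, 1300, 1750, 750; column 4 is 750.
Long rows with well=W34, depth_m=750: min(86.02, 66.06, 81.46) = 66.06.

66.06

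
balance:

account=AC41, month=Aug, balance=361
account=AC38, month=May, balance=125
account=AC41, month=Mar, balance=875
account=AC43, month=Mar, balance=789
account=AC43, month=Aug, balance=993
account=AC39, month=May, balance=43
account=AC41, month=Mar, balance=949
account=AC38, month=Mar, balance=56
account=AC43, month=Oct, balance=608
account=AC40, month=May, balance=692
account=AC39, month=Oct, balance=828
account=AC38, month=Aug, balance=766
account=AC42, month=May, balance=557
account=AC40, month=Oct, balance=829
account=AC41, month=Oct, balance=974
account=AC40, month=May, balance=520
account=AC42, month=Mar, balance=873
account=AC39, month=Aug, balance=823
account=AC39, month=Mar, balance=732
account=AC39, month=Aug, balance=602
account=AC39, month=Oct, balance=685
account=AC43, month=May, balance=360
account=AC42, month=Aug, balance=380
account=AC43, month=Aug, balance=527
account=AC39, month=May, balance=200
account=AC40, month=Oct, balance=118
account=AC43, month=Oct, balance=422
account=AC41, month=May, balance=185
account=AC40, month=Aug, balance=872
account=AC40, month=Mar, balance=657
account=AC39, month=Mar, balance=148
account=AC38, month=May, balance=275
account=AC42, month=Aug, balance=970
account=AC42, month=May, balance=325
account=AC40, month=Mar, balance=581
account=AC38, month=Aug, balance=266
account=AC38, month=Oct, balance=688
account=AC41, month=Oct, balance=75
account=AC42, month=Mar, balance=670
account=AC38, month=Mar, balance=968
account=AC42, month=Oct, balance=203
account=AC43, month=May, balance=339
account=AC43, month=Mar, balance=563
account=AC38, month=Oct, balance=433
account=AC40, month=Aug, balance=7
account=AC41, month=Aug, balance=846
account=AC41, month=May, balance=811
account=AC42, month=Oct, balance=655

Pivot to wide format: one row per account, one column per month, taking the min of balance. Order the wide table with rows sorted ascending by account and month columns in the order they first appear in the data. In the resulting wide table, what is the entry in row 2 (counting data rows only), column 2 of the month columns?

With rows sorted ascending by account, row 2 is account=AC39. month columns in first-appearance order: Aug, May, Mar, Oct; column 2 is May.
Long rows with account=AC39, month=May: min(43, 200) = 43.

43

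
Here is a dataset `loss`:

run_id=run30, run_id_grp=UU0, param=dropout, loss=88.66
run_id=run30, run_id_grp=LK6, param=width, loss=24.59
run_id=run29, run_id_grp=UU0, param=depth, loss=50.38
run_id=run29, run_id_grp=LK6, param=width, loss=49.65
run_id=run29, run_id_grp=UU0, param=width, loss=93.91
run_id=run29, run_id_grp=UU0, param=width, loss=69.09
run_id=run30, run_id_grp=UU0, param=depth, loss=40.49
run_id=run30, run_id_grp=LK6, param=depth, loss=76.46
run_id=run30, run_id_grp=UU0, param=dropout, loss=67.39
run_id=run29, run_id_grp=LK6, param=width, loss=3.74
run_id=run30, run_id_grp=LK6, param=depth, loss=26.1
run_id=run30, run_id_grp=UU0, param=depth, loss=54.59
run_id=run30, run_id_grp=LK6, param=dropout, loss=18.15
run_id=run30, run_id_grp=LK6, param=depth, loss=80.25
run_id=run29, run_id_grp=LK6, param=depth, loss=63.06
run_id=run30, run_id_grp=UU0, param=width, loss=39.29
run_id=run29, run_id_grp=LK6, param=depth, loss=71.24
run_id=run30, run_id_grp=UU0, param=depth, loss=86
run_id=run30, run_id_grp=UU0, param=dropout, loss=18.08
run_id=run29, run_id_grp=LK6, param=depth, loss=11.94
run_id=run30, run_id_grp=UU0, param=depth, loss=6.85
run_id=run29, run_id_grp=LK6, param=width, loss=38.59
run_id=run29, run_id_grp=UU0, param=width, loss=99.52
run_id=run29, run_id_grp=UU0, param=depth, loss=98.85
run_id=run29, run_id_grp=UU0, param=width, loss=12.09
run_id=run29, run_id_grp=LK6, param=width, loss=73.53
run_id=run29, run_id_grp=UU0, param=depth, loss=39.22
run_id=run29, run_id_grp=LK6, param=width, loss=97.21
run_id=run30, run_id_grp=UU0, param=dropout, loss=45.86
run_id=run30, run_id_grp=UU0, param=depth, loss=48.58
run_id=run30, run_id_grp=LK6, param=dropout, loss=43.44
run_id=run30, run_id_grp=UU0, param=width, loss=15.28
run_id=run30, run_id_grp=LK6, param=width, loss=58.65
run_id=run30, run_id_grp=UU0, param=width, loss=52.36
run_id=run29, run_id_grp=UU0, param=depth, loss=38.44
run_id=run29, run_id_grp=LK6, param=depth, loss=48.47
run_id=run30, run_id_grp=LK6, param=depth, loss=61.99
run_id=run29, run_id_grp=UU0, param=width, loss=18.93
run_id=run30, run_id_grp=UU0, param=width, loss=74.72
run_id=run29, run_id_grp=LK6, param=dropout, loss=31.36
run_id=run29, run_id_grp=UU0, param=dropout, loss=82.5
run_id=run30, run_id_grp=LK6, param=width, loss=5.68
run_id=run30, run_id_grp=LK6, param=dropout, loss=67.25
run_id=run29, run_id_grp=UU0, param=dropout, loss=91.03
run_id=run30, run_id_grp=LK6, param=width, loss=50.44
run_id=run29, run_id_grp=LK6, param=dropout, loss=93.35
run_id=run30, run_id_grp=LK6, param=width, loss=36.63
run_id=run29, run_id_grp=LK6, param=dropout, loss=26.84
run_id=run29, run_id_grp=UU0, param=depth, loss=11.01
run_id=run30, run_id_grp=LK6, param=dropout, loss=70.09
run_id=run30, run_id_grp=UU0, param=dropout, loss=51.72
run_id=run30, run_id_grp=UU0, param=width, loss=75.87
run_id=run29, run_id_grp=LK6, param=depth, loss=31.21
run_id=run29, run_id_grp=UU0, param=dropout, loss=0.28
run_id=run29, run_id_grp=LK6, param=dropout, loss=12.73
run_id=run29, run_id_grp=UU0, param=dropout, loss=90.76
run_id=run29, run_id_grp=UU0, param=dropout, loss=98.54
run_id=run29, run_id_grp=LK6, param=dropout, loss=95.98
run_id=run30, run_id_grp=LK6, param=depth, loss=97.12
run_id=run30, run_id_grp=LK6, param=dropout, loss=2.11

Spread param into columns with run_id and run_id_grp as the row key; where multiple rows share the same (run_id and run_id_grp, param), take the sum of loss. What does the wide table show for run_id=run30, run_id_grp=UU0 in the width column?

257.52

Rows with run_id=run30, run_id_grp=UU0 and param=width: loss values are 39.29, 15.28, 52.36, 74.72, 75.87.
39.29 + 15.28 + 52.36 + 74.72 + 75.87 = 257.52.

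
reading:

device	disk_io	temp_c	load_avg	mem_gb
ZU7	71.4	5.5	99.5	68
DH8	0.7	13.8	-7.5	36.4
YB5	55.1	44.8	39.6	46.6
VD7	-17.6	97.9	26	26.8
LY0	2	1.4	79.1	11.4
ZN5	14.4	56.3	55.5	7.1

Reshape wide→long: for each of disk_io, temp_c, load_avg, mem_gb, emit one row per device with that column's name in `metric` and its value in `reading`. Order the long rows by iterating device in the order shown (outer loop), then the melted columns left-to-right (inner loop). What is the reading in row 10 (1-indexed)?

44.8

24 rows total (6 × 4). Row 10: index ⌊(10-1)/4⌋ = 2 into device → YB5; (10-1) mod 4 = 1 into the melted columns → temp_c.
So row 10 is (YB5, temp_c, 44.8); reading = 44.8.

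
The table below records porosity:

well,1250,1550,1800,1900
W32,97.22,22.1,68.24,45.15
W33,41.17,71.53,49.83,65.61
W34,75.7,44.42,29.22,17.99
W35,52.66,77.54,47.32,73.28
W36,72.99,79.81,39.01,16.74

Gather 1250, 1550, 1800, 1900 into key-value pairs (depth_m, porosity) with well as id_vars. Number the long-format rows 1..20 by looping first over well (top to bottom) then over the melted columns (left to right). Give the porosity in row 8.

65.61

20 rows total (5 × 4). Row 8: index ⌊(8-1)/4⌋ = 1 into well → W33; (8-1) mod 4 = 3 into the melted columns → 1900.
So row 8 is (W33, 1900, 65.61); porosity = 65.61.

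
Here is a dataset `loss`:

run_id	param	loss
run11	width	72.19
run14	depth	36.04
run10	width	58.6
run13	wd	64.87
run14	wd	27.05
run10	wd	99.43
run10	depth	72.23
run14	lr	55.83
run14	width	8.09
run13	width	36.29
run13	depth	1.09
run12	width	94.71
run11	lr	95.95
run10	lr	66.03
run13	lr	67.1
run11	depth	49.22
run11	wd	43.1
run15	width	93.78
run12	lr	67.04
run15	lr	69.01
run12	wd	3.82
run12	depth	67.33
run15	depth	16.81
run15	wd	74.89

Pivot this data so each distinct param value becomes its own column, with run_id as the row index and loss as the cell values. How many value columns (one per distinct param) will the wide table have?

4 distinct param values: depth, wd, lr, width.

4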